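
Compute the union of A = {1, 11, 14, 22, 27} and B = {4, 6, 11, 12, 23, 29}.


A ∪ B = all elements in A or B (or both)
A = {1, 11, 14, 22, 27}
B = {4, 6, 11, 12, 23, 29}
A ∪ B = {1, 4, 6, 11, 12, 14, 22, 23, 27, 29}

A ∪ B = {1, 4, 6, 11, 12, 14, 22, 23, 27, 29}


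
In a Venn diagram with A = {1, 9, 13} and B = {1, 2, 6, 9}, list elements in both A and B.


A = {1, 9, 13}
B = {1, 2, 6, 9}
Region: in both A and B
Elements: {1, 9}

Elements in both A and B: {1, 9}


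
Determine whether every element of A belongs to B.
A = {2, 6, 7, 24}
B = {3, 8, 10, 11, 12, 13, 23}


A ⊆ B means every element of A is in B.
Elements in A not in B: {2, 6, 7, 24}
So A ⊄ B.

No, A ⊄ B


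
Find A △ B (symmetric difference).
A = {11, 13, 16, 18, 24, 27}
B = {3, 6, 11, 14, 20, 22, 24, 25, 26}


A △ B = (A \ B) ∪ (B \ A) = elements in exactly one of A or B
A \ B = {13, 16, 18, 27}
B \ A = {3, 6, 14, 20, 22, 25, 26}
A △ B = {3, 6, 13, 14, 16, 18, 20, 22, 25, 26, 27}

A △ B = {3, 6, 13, 14, 16, 18, 20, 22, 25, 26, 27}


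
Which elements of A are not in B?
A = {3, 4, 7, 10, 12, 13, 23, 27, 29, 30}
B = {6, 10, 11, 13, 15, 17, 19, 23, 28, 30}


A \ B = elements in A but not in B
A = {3, 4, 7, 10, 12, 13, 23, 27, 29, 30}
B = {6, 10, 11, 13, 15, 17, 19, 23, 28, 30}
Remove from A any elements in B
A \ B = {3, 4, 7, 12, 27, 29}

A \ B = {3, 4, 7, 12, 27, 29}


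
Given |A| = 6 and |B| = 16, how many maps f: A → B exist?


Each of |A| = 6 inputs maps to any of |B| = 16 outputs.
# functions = |B|^|A| = 16^6
= 16777216

Number of functions = 16777216


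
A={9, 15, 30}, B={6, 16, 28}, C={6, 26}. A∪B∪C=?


A ∪ B = {6, 9, 15, 16, 28, 30}
(A ∪ B) ∪ C = {6, 9, 15, 16, 26, 28, 30}

A ∪ B ∪ C = {6, 9, 15, 16, 26, 28, 30}


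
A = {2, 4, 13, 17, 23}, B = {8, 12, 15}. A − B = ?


A \ B = elements in A but not in B
A = {2, 4, 13, 17, 23}
B = {8, 12, 15}
Remove from A any elements in B
A \ B = {2, 4, 13, 17, 23}

A \ B = {2, 4, 13, 17, 23}


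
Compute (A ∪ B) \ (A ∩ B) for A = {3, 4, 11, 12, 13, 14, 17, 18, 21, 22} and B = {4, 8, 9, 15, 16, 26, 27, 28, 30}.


A △ B = (A \ B) ∪ (B \ A) = elements in exactly one of A or B
A \ B = {3, 11, 12, 13, 14, 17, 18, 21, 22}
B \ A = {8, 9, 15, 16, 26, 27, 28, 30}
A △ B = {3, 8, 9, 11, 12, 13, 14, 15, 16, 17, 18, 21, 22, 26, 27, 28, 30}

A △ B = {3, 8, 9, 11, 12, 13, 14, 15, 16, 17, 18, 21, 22, 26, 27, 28, 30}


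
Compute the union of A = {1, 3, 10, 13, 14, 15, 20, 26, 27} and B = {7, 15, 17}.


A ∪ B = all elements in A or B (or both)
A = {1, 3, 10, 13, 14, 15, 20, 26, 27}
B = {7, 15, 17}
A ∪ B = {1, 3, 7, 10, 13, 14, 15, 17, 20, 26, 27}

A ∪ B = {1, 3, 7, 10, 13, 14, 15, 17, 20, 26, 27}


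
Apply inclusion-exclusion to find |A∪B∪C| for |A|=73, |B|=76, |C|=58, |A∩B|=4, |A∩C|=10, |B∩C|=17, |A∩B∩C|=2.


|A∪B∪C| = |A|+|B|+|C| - |A∩B|-|A∩C|-|B∩C| + |A∩B∩C|
= 73+76+58 - 4-10-17 + 2
= 207 - 31 + 2
= 178

|A ∪ B ∪ C| = 178


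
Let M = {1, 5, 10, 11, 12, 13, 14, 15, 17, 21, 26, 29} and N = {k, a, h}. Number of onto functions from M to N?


n = |M| = 12, k = |N| = 3. Surjections via inclusion-exclusion:
S(n,k) = Σ(-1)^i × C(k,i) × (k-i)^n, i=0 to k
i=0: (-1)^0×C(3,0)×3^12 = 531441
i=1: (-1)^1×C(3,1)×2^12 = -12288
i=2: (-1)^2×C(3,2)×1^12 = 3
i=3: (-1)^3×C(3,3)×0^12 = 0
Total = 519156

Number of surjections = 519156


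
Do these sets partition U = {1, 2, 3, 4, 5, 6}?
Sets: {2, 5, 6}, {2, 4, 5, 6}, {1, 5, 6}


A partition requires: (1) non-empty parts, (2) pairwise disjoint, (3) union = U
Parts: {2, 5, 6}, {2, 4, 5, 6}, {1, 5, 6}
Union of parts: {1, 2, 4, 5, 6}
U = {1, 2, 3, 4, 5, 6}
All non-empty? True
Pairwise disjoint? False
Covers U? False

No, not a valid partition


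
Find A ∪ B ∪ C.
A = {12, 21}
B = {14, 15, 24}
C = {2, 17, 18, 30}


A ∪ B = {12, 14, 15, 21, 24}
(A ∪ B) ∪ C = {2, 12, 14, 15, 17, 18, 21, 24, 30}

A ∪ B ∪ C = {2, 12, 14, 15, 17, 18, 21, 24, 30}


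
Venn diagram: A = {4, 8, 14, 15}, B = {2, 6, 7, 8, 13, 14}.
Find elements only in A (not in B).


A = {4, 8, 14, 15}
B = {2, 6, 7, 8, 13, 14}
Region: only in A (not in B)
Elements: {4, 15}

Elements only in A (not in B): {4, 15}


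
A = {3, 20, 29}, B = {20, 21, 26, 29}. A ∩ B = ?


A ∩ B = elements in both A and B
A = {3, 20, 29}
B = {20, 21, 26, 29}
A ∩ B = {20, 29}

A ∩ B = {20, 29}


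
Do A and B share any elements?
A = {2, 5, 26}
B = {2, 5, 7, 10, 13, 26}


Disjoint means A ∩ B = ∅.
A ∩ B = {2, 5, 26}
A ∩ B ≠ ∅, so A and B are NOT disjoint.

Yes — A and B share the element(s) of A ∩ B = {2, 5, 26}, so they are not disjoint


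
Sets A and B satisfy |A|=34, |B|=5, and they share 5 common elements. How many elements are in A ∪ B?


|A ∪ B| = |A| + |B| - |A ∩ B|
= 34 + 5 - 5
= 34

|A ∪ B| = 34


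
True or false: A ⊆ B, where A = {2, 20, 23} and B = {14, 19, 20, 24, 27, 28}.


A ⊆ B means every element of A is in B.
Elements in A not in B: {2, 23}
So A ⊄ B.

No, A ⊄ B


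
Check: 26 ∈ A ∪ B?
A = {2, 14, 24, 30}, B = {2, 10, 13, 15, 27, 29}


A = {2, 14, 24, 30}, B = {2, 10, 13, 15, 27, 29}
A ∪ B = all elements in A or B
A ∪ B = {2, 10, 13, 14, 15, 24, 27, 29, 30}
Checking if 26 ∈ A ∪ B
26 is not in A ∪ B → False

26 ∉ A ∪ B


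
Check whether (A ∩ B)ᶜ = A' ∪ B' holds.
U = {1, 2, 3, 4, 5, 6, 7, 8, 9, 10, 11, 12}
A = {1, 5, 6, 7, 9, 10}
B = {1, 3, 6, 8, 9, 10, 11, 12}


LHS: A ∩ B = {1, 6, 9, 10}
(A ∩ B)' = U \ (A ∩ B) = {2, 3, 4, 5, 7, 8, 11, 12}
A' = {2, 3, 4, 8, 11, 12}, B' = {2, 4, 5, 7}
Claimed RHS: A' ∪ B' = {2, 3, 4, 5, 7, 8, 11, 12}
Identity is VALID: LHS = RHS = {2, 3, 4, 5, 7, 8, 11, 12} ✓

Identity is valid. (A ∩ B)' = A' ∪ B' = {2, 3, 4, 5, 7, 8, 11, 12}


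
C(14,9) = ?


C(n,k) = n! / (k!(n-k)!)
C(14,9) = 14! / (9!5!)
= 2002

C(14,9) = 2002


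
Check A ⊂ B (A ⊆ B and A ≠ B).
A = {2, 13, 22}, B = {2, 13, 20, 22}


A ⊂ B requires: A ⊆ B AND A ≠ B.
A ⊆ B? Yes
A = B? No
A ⊂ B: Yes (A is a proper subset of B)

Yes, A ⊂ B


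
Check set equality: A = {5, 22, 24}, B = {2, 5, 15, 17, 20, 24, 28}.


Two sets are equal iff they have exactly the same elements.
A = {5, 22, 24}
B = {2, 5, 15, 17, 20, 24, 28}
Differences: {2, 15, 17, 20, 22, 28}
A ≠ B

No, A ≠ B


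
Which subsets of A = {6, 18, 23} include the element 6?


A subset of A contains 6 iff the remaining 2 elements form any subset of A \ {6}.
Count: 2^(n-1) = 2^2 = 4
Subsets containing 6: {6}, {6, 18}, {6, 23}, {6, 18, 23}

Subsets containing 6 (4 total): {6}, {6, 18}, {6, 23}, {6, 18, 23}


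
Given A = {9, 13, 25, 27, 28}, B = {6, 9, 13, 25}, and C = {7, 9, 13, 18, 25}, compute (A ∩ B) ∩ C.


A ∩ B = {9, 13, 25}
(A ∩ B) ∩ C = {9, 13, 25}

A ∩ B ∩ C = {9, 13, 25}


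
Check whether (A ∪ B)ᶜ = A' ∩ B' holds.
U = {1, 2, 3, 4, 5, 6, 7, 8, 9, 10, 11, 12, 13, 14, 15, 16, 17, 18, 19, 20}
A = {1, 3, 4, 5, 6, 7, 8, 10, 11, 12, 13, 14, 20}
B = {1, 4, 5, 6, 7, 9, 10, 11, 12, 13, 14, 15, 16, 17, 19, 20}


LHS: A ∪ B = {1, 3, 4, 5, 6, 7, 8, 9, 10, 11, 12, 13, 14, 15, 16, 17, 19, 20}
(A ∪ B)' = U \ (A ∪ B) = {2, 18}
A' = {2, 9, 15, 16, 17, 18, 19}, B' = {2, 3, 8, 18}
Claimed RHS: A' ∩ B' = {2, 18}
Identity is VALID: LHS = RHS = {2, 18} ✓

Identity is valid. (A ∪ B)' = A' ∩ B' = {2, 18}


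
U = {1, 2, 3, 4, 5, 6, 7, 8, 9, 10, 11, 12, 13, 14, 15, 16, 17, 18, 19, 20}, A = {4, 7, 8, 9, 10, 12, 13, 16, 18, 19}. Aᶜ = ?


Aᶜ = U \ A = elements in U but not in A
U = {1, 2, 3, 4, 5, 6, 7, 8, 9, 10, 11, 12, 13, 14, 15, 16, 17, 18, 19, 20}
A = {4, 7, 8, 9, 10, 12, 13, 16, 18, 19}
Aᶜ = {1, 2, 3, 5, 6, 11, 14, 15, 17, 20}

Aᶜ = {1, 2, 3, 5, 6, 11, 14, 15, 17, 20}


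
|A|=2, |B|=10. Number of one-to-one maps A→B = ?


An injection sends each of |A| = 2 inputs to a distinct output in B.
# injections = |B|·(|B|-1)·…·(|B|-|A|+1) = 10! / (10 - 2)!
= 10 × 9
= 90

Number of injections = 90


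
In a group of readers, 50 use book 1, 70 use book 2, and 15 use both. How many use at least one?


|A ∪ B| = |A| + |B| - |A ∩ B|
= 50 + 70 - 15
= 105

|A ∪ B| = 105


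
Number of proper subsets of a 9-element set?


Total subsets = 2^n = 2^9 = 512
Proper subsets exclude the set itself: 2^n - 1
= 512 - 1
= 511

Number of proper subsets = 511


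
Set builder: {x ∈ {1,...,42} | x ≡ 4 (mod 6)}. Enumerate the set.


Checking each candidate:
Condition: x in {1,...,42} with x ≡ 4 (mod 6)
Result = {4, 10, 16, 22, 28, 34, 40}

{4, 10, 16, 22, 28, 34, 40}


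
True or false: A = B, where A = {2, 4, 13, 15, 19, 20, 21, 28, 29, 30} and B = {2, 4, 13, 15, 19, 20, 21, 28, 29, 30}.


Two sets are equal iff they have exactly the same elements.
A = {2, 4, 13, 15, 19, 20, 21, 28, 29, 30}
B = {2, 4, 13, 15, 19, 20, 21, 28, 29, 30}
Same elements → A = B

Yes, A = B


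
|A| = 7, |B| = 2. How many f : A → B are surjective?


n = |A| = 7, k = |B| = 2. Surjections via inclusion-exclusion:
S(n,k) = Σ(-1)^i × C(k,i) × (k-i)^n, i=0 to k
i=0: (-1)^0×C(2,0)×2^7 = 128
i=1: (-1)^1×C(2,1)×1^7 = -2
i=2: (-1)^2×C(2,2)×0^7 = 0
Total = 126

Number of surjections = 126


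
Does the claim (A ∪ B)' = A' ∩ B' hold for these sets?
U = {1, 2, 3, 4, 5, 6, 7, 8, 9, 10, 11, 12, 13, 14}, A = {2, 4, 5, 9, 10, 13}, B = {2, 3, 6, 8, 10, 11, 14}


LHS: A ∪ B = {2, 3, 4, 5, 6, 8, 9, 10, 11, 13, 14}
(A ∪ B)' = U \ (A ∪ B) = {1, 7, 12}
A' = {1, 3, 6, 7, 8, 11, 12, 14}, B' = {1, 4, 5, 7, 9, 12, 13}
Claimed RHS: A' ∩ B' = {1, 7, 12}
Identity is VALID: LHS = RHS = {1, 7, 12} ✓

Identity is valid. (A ∪ B)' = A' ∩ B' = {1, 7, 12}


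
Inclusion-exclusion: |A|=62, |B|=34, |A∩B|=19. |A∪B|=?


|A ∪ B| = |A| + |B| - |A ∩ B|
= 62 + 34 - 19
= 77

|A ∪ B| = 77


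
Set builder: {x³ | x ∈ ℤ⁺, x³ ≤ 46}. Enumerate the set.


Checking each candidate:
Condition: positive perfect cubes ≤ 46
Result = {1, 8, 27}

{1, 8, 27}


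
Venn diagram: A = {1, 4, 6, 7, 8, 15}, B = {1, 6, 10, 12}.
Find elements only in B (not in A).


A = {1, 4, 6, 7, 8, 15}
B = {1, 6, 10, 12}
Region: only in B (not in A)
Elements: {10, 12}

Elements only in B (not in A): {10, 12}


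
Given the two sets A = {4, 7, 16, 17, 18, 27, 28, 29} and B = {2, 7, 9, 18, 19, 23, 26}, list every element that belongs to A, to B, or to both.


A ∪ B = all elements in A or B (or both)
A = {4, 7, 16, 17, 18, 27, 28, 29}
B = {2, 7, 9, 18, 19, 23, 26}
A ∪ B = {2, 4, 7, 9, 16, 17, 18, 19, 23, 26, 27, 28, 29}

A ∪ B = {2, 4, 7, 9, 16, 17, 18, 19, 23, 26, 27, 28, 29}


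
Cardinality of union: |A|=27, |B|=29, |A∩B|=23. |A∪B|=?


|A ∪ B| = |A| + |B| - |A ∩ B|
= 27 + 29 - 23
= 33

|A ∪ B| = 33


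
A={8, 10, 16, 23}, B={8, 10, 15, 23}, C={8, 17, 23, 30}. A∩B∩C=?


A ∩ B = {8, 10, 23}
(A ∩ B) ∩ C = {8, 23}

A ∩ B ∩ C = {8, 23}


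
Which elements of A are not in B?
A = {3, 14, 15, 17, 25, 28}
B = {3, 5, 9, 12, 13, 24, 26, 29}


A \ B = elements in A but not in B
A = {3, 14, 15, 17, 25, 28}
B = {3, 5, 9, 12, 13, 24, 26, 29}
Remove from A any elements in B
A \ B = {14, 15, 17, 25, 28}

A \ B = {14, 15, 17, 25, 28}


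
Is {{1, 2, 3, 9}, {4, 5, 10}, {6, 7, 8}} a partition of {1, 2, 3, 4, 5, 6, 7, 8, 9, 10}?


A partition requires: (1) non-empty parts, (2) pairwise disjoint, (3) union = U
Parts: {1, 2, 3, 9}, {4, 5, 10}, {6, 7, 8}
Union of parts: {1, 2, 3, 4, 5, 6, 7, 8, 9, 10}
U = {1, 2, 3, 4, 5, 6, 7, 8, 9, 10}
All non-empty? True
Pairwise disjoint? True
Covers U? True

Yes, valid partition


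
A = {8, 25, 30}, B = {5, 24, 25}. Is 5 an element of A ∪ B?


A = {8, 25, 30}, B = {5, 24, 25}
A ∪ B = all elements in A or B
A ∪ B = {5, 8, 24, 25, 30}
Checking if 5 ∈ A ∪ B
5 is in A ∪ B → True

5 ∈ A ∪ B


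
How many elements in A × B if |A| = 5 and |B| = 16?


|A × B| = |A| × |B|
= 5 × 16
= 80

|A × B| = 80


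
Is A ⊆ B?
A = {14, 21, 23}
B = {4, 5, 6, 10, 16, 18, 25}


A ⊆ B means every element of A is in B.
Elements in A not in B: {14, 21, 23}
So A ⊄ B.

No, A ⊄ B


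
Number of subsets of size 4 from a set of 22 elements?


C(n,k) = n! / (k!(n-k)!)
C(22,4) = 22! / (4!18!)
= 7315

C(22,4) = 7315


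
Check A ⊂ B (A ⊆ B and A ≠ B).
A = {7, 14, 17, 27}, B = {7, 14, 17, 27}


A ⊂ B requires: A ⊆ B AND A ≠ B.
A ⊆ B? Yes
A = B? Yes
A = B, so A is not a PROPER subset.

No, A is not a proper subset of B


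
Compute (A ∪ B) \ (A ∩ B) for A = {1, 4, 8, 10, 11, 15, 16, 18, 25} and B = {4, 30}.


A △ B = (A \ B) ∪ (B \ A) = elements in exactly one of A or B
A \ B = {1, 8, 10, 11, 15, 16, 18, 25}
B \ A = {30}
A △ B = {1, 8, 10, 11, 15, 16, 18, 25, 30}

A △ B = {1, 8, 10, 11, 15, 16, 18, 25, 30}


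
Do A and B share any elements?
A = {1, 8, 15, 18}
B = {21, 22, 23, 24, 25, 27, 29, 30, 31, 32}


Disjoint means A ∩ B = ∅.
A ∩ B = ∅
A ∩ B = ∅, so A and B are disjoint.

No — A and B share no elements (A ∩ B = ∅), so they are disjoint


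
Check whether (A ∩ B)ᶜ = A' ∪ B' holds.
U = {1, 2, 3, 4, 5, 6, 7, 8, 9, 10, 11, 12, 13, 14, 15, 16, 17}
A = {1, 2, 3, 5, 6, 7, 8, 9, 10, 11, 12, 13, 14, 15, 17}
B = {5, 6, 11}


LHS: A ∩ B = {5, 6, 11}
(A ∩ B)' = U \ (A ∩ B) = {1, 2, 3, 4, 7, 8, 9, 10, 12, 13, 14, 15, 16, 17}
A' = {4, 16}, B' = {1, 2, 3, 4, 7, 8, 9, 10, 12, 13, 14, 15, 16, 17}
Claimed RHS: A' ∪ B' = {1, 2, 3, 4, 7, 8, 9, 10, 12, 13, 14, 15, 16, 17}
Identity is VALID: LHS = RHS = {1, 2, 3, 4, 7, 8, 9, 10, 12, 13, 14, 15, 16, 17} ✓

Identity is valid. (A ∩ B)' = A' ∪ B' = {1, 2, 3, 4, 7, 8, 9, 10, 12, 13, 14, 15, 16, 17}


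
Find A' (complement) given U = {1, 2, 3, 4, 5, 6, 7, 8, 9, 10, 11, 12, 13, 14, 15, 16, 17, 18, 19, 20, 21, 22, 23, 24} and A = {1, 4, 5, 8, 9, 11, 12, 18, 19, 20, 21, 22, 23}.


Aᶜ = U \ A = elements in U but not in A
U = {1, 2, 3, 4, 5, 6, 7, 8, 9, 10, 11, 12, 13, 14, 15, 16, 17, 18, 19, 20, 21, 22, 23, 24}
A = {1, 4, 5, 8, 9, 11, 12, 18, 19, 20, 21, 22, 23}
Aᶜ = {2, 3, 6, 7, 10, 13, 14, 15, 16, 17, 24}

Aᶜ = {2, 3, 6, 7, 10, 13, 14, 15, 16, 17, 24}


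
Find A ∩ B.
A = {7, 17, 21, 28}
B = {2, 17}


A ∩ B = elements in both A and B
A = {7, 17, 21, 28}
B = {2, 17}
A ∩ B = {17}

A ∩ B = {17}


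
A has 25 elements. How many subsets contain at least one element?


Total subsets = 2^n = 2^25 = 33554432
Non-empty subsets exclude the empty set: 2^n - 1
= 33554432 - 1
= 33554431

Number of non-empty subsets = 33554431


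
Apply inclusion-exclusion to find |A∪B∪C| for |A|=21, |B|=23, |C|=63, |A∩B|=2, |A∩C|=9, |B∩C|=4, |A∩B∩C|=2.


|A∪B∪C| = |A|+|B|+|C| - |A∩B|-|A∩C|-|B∩C| + |A∩B∩C|
= 21+23+63 - 2-9-4 + 2
= 107 - 15 + 2
= 94

|A ∪ B ∪ C| = 94


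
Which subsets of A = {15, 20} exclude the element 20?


A subset of A that omits 20 is a subset of A \ {20}, so there are 2^(n-1) = 2^1 = 2 of them.
Subsets excluding 20: ∅, {15}

Subsets excluding 20 (2 total): ∅, {15}


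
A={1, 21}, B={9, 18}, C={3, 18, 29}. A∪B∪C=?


A ∪ B = {1, 9, 18, 21}
(A ∪ B) ∪ C = {1, 3, 9, 18, 21, 29}

A ∪ B ∪ C = {1, 3, 9, 18, 21, 29}


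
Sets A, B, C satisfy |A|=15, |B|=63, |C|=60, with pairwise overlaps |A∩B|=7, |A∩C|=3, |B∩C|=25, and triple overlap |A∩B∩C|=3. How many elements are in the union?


|A∪B∪C| = |A|+|B|+|C| - |A∩B|-|A∩C|-|B∩C| + |A∩B∩C|
= 15+63+60 - 7-3-25 + 3
= 138 - 35 + 3
= 106

|A ∪ B ∪ C| = 106


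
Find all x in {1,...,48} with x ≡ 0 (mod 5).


Checking each candidate:
Condition: x in {1,...,48} with x ≡ 0 (mod 5)
Result = {5, 10, 15, 20, 25, 30, 35, 40, 45}

{5, 10, 15, 20, 25, 30, 35, 40, 45}


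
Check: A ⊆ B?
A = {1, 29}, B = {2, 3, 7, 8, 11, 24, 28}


A ⊆ B means every element of A is in B.
Elements in A not in B: {1, 29}
So A ⊄ B.

No, A ⊄ B


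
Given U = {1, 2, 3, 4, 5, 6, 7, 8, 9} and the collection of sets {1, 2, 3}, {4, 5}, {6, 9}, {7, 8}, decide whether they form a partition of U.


A partition requires: (1) non-empty parts, (2) pairwise disjoint, (3) union = U
Parts: {1, 2, 3}, {4, 5}, {6, 9}, {7, 8}
Union of parts: {1, 2, 3, 4, 5, 6, 7, 8, 9}
U = {1, 2, 3, 4, 5, 6, 7, 8, 9}
All non-empty? True
Pairwise disjoint? True
Covers U? True

Yes, valid partition


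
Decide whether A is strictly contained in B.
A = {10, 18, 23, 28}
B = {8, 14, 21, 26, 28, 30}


A ⊂ B requires: A ⊆ B AND A ≠ B.
A ⊆ B? No
A ⊄ B, so A is not a proper subset.

No, A is not a proper subset of B


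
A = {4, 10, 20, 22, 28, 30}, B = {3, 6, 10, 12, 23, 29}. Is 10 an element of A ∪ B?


A = {4, 10, 20, 22, 28, 30}, B = {3, 6, 10, 12, 23, 29}
A ∪ B = all elements in A or B
A ∪ B = {3, 4, 6, 10, 12, 20, 22, 23, 28, 29, 30}
Checking if 10 ∈ A ∪ B
10 is in A ∪ B → True

10 ∈ A ∪ B


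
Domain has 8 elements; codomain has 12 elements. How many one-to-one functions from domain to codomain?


An injection sends each of |A| = 8 inputs to a distinct output in B.
# injections = |B|·(|B|-1)·…·(|B|-|A|+1) = 12! / (12 - 8)!
= 12 × 11 × 10 × 9 × 8 × 7 × 6 × 5
= 19958400

Number of injections = 19958400


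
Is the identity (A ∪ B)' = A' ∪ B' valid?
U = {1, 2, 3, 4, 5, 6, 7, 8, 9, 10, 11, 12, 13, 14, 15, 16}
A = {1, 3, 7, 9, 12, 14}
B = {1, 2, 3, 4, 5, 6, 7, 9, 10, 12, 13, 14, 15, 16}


LHS: A ∪ B = {1, 2, 3, 4, 5, 6, 7, 9, 10, 12, 13, 14, 15, 16}
(A ∪ B)' = U \ (A ∪ B) = {8, 11}
A' = {2, 4, 5, 6, 8, 10, 11, 13, 15, 16}, B' = {8, 11}
Claimed RHS: A' ∪ B' = {2, 4, 5, 6, 8, 10, 11, 13, 15, 16}
Identity is INVALID: LHS = {8, 11} but the RHS claimed here equals {2, 4, 5, 6, 8, 10, 11, 13, 15, 16}. The correct form is (A ∪ B)' = A' ∩ B'.

Identity is invalid: (A ∪ B)' = {8, 11} but A' ∪ B' = {2, 4, 5, 6, 8, 10, 11, 13, 15, 16}. The correct De Morgan law is (A ∪ B)' = A' ∩ B'.


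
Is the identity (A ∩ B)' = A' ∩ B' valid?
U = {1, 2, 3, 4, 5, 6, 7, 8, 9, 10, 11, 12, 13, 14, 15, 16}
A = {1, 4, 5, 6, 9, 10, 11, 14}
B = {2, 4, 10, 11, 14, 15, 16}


LHS: A ∩ B = {4, 10, 11, 14}
(A ∩ B)' = U \ (A ∩ B) = {1, 2, 3, 5, 6, 7, 8, 9, 12, 13, 15, 16}
A' = {2, 3, 7, 8, 12, 13, 15, 16}, B' = {1, 3, 5, 6, 7, 8, 9, 12, 13}
Claimed RHS: A' ∩ B' = {3, 7, 8, 12, 13}
Identity is INVALID: LHS = {1, 2, 3, 5, 6, 7, 8, 9, 12, 13, 15, 16} but the RHS claimed here equals {3, 7, 8, 12, 13}. The correct form is (A ∩ B)' = A' ∪ B'.

Identity is invalid: (A ∩ B)' = {1, 2, 3, 5, 6, 7, 8, 9, 12, 13, 15, 16} but A' ∩ B' = {3, 7, 8, 12, 13}. The correct De Morgan law is (A ∩ B)' = A' ∪ B'.


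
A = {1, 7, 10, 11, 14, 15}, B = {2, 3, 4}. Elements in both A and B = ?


A = {1, 7, 10, 11, 14, 15}
B = {2, 3, 4}
Region: in both A and B
Elements: ∅

Elements in both A and B: ∅


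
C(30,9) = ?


C(n,k) = n! / (k!(n-k)!)
C(30,9) = 30! / (9!21!)
= 14307150

C(30,9) = 14307150


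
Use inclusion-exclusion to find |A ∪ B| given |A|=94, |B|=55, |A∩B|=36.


|A ∪ B| = |A| + |B| - |A ∩ B|
= 94 + 55 - 36
= 113

|A ∪ B| = 113


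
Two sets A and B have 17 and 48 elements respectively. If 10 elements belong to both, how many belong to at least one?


|A ∪ B| = |A| + |B| - |A ∩ B|
= 17 + 48 - 10
= 55

|A ∪ B| = 55


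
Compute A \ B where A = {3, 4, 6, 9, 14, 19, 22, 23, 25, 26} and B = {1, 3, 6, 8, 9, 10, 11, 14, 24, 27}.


A \ B = elements in A but not in B
A = {3, 4, 6, 9, 14, 19, 22, 23, 25, 26}
B = {1, 3, 6, 8, 9, 10, 11, 14, 24, 27}
Remove from A any elements in B
A \ B = {4, 19, 22, 23, 25, 26}

A \ B = {4, 19, 22, 23, 25, 26}


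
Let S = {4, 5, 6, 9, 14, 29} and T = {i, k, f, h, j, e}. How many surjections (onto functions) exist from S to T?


n = |S| = 6, k = |T| = 6. Surjections via inclusion-exclusion:
S(n,k) = Σ(-1)^i × C(k,i) × (k-i)^n, i=0 to k
i=0: (-1)^0×C(6,0)×6^6 = 46656
i=1: (-1)^1×C(6,1)×5^6 = -93750
i=2: (-1)^2×C(6,2)×4^6 = 61440
i=3: (-1)^3×C(6,3)×3^6 = -14580
i=4: (-1)^4×C(6,4)×2^6 = 960
i=5: (-1)^5×C(6,5)×1^6 = -6
i=6: (-1)^6×C(6,6)×0^6 = 0
Total = 720

Number of surjections = 720


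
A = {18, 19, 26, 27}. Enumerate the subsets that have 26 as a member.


A subset of A contains 26 iff the remaining 3 elements form any subset of A \ {26}.
Count: 2^(n-1) = 2^3 = 8
Subsets containing 26: {26}, {18, 26}, {19, 26}, {26, 27}, {18, 19, 26}, {18, 26, 27}, {19, 26, 27}, {18, 19, 26, 27}

Subsets containing 26 (8 total): {26}, {18, 26}, {19, 26}, {26, 27}, {18, 19, 26}, {18, 26, 27}, {19, 26, 27}, {18, 19, 26, 27}


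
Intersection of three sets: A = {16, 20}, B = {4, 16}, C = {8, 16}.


A ∩ B = {16}
(A ∩ B) ∩ C = {16}

A ∩ B ∩ C = {16}


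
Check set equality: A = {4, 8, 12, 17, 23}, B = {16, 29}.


Two sets are equal iff they have exactly the same elements.
A = {4, 8, 12, 17, 23}
B = {16, 29}
Differences: {4, 8, 12, 16, 17, 23, 29}
A ≠ B

No, A ≠ B


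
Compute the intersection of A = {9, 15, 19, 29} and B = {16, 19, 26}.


A ∩ B = elements in both A and B
A = {9, 15, 19, 29}
B = {16, 19, 26}
A ∩ B = {19}

A ∩ B = {19}


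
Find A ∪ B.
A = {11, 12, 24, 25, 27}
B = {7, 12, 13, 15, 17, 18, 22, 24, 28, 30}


A ∪ B = all elements in A or B (or both)
A = {11, 12, 24, 25, 27}
B = {7, 12, 13, 15, 17, 18, 22, 24, 28, 30}
A ∪ B = {7, 11, 12, 13, 15, 17, 18, 22, 24, 25, 27, 28, 30}

A ∪ B = {7, 11, 12, 13, 15, 17, 18, 22, 24, 25, 27, 28, 30}


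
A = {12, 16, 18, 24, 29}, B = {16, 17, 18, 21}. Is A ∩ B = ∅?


Disjoint means A ∩ B = ∅.
A ∩ B = {16, 18}
A ∩ B ≠ ∅, so A and B are NOT disjoint.

No, A and B are not disjoint (A ∩ B = {16, 18})


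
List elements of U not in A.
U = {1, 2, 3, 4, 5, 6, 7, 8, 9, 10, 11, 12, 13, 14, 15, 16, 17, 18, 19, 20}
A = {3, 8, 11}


Aᶜ = U \ A = elements in U but not in A
U = {1, 2, 3, 4, 5, 6, 7, 8, 9, 10, 11, 12, 13, 14, 15, 16, 17, 18, 19, 20}
A = {3, 8, 11}
Aᶜ = {1, 2, 4, 5, 6, 7, 9, 10, 12, 13, 14, 15, 16, 17, 18, 19, 20}

Aᶜ = {1, 2, 4, 5, 6, 7, 9, 10, 12, 13, 14, 15, 16, 17, 18, 19, 20}


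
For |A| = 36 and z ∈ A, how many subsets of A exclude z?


Subsets of A avoiding z are subsets of A \ {z}, which has 35 elements.
Count = 2^(n-1) = 2^35
= 34359738368

Number of subsets avoiding z = 34359738368


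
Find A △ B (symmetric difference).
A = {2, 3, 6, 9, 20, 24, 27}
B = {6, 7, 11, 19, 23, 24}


A △ B = (A \ B) ∪ (B \ A) = elements in exactly one of A or B
A \ B = {2, 3, 9, 20, 27}
B \ A = {7, 11, 19, 23}
A △ B = {2, 3, 7, 9, 11, 19, 20, 23, 27}

A △ B = {2, 3, 7, 9, 11, 19, 20, 23, 27}


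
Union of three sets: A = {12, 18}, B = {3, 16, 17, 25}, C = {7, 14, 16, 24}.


A ∪ B = {3, 12, 16, 17, 18, 25}
(A ∪ B) ∪ C = {3, 7, 12, 14, 16, 17, 18, 24, 25}

A ∪ B ∪ C = {3, 7, 12, 14, 16, 17, 18, 24, 25}


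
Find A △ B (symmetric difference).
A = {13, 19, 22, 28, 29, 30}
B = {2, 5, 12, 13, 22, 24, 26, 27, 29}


A △ B = (A \ B) ∪ (B \ A) = elements in exactly one of A or B
A \ B = {19, 28, 30}
B \ A = {2, 5, 12, 24, 26, 27}
A △ B = {2, 5, 12, 19, 24, 26, 27, 28, 30}

A △ B = {2, 5, 12, 19, 24, 26, 27, 28, 30}


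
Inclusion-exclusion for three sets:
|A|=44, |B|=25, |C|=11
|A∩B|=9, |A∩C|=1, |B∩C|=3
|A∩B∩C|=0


|A∪B∪C| = |A|+|B|+|C| - |A∩B|-|A∩C|-|B∩C| + |A∩B∩C|
= 44+25+11 - 9-1-3 + 0
= 80 - 13 + 0
= 67

|A ∪ B ∪ C| = 67


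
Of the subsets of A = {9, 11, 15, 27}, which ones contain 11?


A subset of A contains 11 iff the remaining 3 elements form any subset of A \ {11}.
Count: 2^(n-1) = 2^3 = 8
Subsets containing 11: {11}, {9, 11}, {11, 15}, {11, 27}, {9, 11, 15}, {9, 11, 27}, {11, 15, 27}, {9, 11, 15, 27}

Subsets containing 11 (8 total): {11}, {9, 11}, {11, 15}, {11, 27}, {9, 11, 15}, {9, 11, 27}, {11, 15, 27}, {9, 11, 15, 27}


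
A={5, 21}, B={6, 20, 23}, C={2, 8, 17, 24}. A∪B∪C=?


A ∪ B = {5, 6, 20, 21, 23}
(A ∪ B) ∪ C = {2, 5, 6, 8, 17, 20, 21, 23, 24}

A ∪ B ∪ C = {2, 5, 6, 8, 17, 20, 21, 23, 24}


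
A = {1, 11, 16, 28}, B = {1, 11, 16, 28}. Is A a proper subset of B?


A ⊂ B requires: A ⊆ B AND A ≠ B.
A ⊆ B? Yes
A = B? Yes
A = B, so A is not a PROPER subset.

No, A is not a proper subset of B


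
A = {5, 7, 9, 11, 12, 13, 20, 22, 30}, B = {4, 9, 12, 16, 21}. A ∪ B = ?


A ∪ B = all elements in A or B (or both)
A = {5, 7, 9, 11, 12, 13, 20, 22, 30}
B = {4, 9, 12, 16, 21}
A ∪ B = {4, 5, 7, 9, 11, 12, 13, 16, 20, 21, 22, 30}

A ∪ B = {4, 5, 7, 9, 11, 12, 13, 16, 20, 21, 22, 30}


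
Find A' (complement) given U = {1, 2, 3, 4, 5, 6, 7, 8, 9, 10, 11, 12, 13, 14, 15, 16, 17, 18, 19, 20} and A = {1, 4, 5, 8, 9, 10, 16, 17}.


Aᶜ = U \ A = elements in U but not in A
U = {1, 2, 3, 4, 5, 6, 7, 8, 9, 10, 11, 12, 13, 14, 15, 16, 17, 18, 19, 20}
A = {1, 4, 5, 8, 9, 10, 16, 17}
Aᶜ = {2, 3, 6, 7, 11, 12, 13, 14, 15, 18, 19, 20}

Aᶜ = {2, 3, 6, 7, 11, 12, 13, 14, 15, 18, 19, 20}


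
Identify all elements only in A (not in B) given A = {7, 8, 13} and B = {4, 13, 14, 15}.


A = {7, 8, 13}
B = {4, 13, 14, 15}
Region: only in A (not in B)
Elements: {7, 8}

Elements only in A (not in B): {7, 8}


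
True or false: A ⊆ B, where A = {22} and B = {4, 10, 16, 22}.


A ⊆ B means every element of A is in B.
All elements of A are in B.
So A ⊆ B.

Yes, A ⊆ B


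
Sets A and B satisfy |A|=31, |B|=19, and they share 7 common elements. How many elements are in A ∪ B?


|A ∪ B| = |A| + |B| - |A ∩ B|
= 31 + 19 - 7
= 43

|A ∪ B| = 43


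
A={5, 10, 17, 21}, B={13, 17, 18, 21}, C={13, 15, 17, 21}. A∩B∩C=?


A ∩ B = {17, 21}
(A ∩ B) ∩ C = {17, 21}

A ∩ B ∩ C = {17, 21}


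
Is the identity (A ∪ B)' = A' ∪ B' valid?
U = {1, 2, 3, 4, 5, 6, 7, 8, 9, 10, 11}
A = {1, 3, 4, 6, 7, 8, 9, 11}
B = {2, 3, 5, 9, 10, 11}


LHS: A ∪ B = {1, 2, 3, 4, 5, 6, 7, 8, 9, 10, 11}
(A ∪ B)' = U \ (A ∪ B) = ∅
A' = {2, 5, 10}, B' = {1, 4, 6, 7, 8}
Claimed RHS: A' ∪ B' = {1, 2, 4, 5, 6, 7, 8, 10}
Identity is INVALID: LHS = ∅ but the RHS claimed here equals {1, 2, 4, 5, 6, 7, 8, 10}. The correct form is (A ∪ B)' = A' ∩ B'.

Identity is invalid: (A ∪ B)' = ∅ but A' ∪ B' = {1, 2, 4, 5, 6, 7, 8, 10}. The correct De Morgan law is (A ∪ B)' = A' ∩ B'.


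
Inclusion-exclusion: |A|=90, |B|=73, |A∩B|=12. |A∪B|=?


|A ∪ B| = |A| + |B| - |A ∩ B|
= 90 + 73 - 12
= 151

|A ∪ B| = 151


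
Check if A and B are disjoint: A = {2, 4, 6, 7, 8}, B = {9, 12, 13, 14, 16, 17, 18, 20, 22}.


Disjoint means A ∩ B = ∅.
A ∩ B = ∅
A ∩ B = ∅, so A and B are disjoint.

Yes, A and B are disjoint


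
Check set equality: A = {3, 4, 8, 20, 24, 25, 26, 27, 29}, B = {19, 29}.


Two sets are equal iff they have exactly the same elements.
A = {3, 4, 8, 20, 24, 25, 26, 27, 29}
B = {19, 29}
Differences: {3, 4, 8, 19, 20, 24, 25, 26, 27}
A ≠ B

No, A ≠ B


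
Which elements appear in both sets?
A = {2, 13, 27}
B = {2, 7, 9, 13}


A ∩ B = elements in both A and B
A = {2, 13, 27}
B = {2, 7, 9, 13}
A ∩ B = {2, 13}

A ∩ B = {2, 13}


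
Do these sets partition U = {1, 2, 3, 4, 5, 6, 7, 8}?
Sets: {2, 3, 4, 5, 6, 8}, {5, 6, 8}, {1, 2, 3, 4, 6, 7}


A partition requires: (1) non-empty parts, (2) pairwise disjoint, (3) union = U
Parts: {2, 3, 4, 5, 6, 8}, {5, 6, 8}, {1, 2, 3, 4, 6, 7}
Union of parts: {1, 2, 3, 4, 5, 6, 7, 8}
U = {1, 2, 3, 4, 5, 6, 7, 8}
All non-empty? True
Pairwise disjoint? False
Covers U? True

No, not a valid partition


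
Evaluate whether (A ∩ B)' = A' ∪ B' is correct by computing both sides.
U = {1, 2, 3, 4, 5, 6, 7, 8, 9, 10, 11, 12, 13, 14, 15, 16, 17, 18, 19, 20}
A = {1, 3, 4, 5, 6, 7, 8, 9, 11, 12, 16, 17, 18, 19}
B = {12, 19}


LHS: A ∩ B = {12, 19}
(A ∩ B)' = U \ (A ∩ B) = {1, 2, 3, 4, 5, 6, 7, 8, 9, 10, 11, 13, 14, 15, 16, 17, 18, 20}
A' = {2, 10, 13, 14, 15, 20}, B' = {1, 2, 3, 4, 5, 6, 7, 8, 9, 10, 11, 13, 14, 15, 16, 17, 18, 20}
Claimed RHS: A' ∪ B' = {1, 2, 3, 4, 5, 6, 7, 8, 9, 10, 11, 13, 14, 15, 16, 17, 18, 20}
Identity is VALID: LHS = RHS = {1, 2, 3, 4, 5, 6, 7, 8, 9, 10, 11, 13, 14, 15, 16, 17, 18, 20} ✓

Identity is valid. (A ∩ B)' = A' ∪ B' = {1, 2, 3, 4, 5, 6, 7, 8, 9, 10, 11, 13, 14, 15, 16, 17, 18, 20}


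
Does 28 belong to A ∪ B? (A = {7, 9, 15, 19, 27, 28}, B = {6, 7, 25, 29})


A = {7, 9, 15, 19, 27, 28}, B = {6, 7, 25, 29}
A ∪ B = all elements in A or B
A ∪ B = {6, 7, 9, 15, 19, 25, 27, 28, 29}
Checking if 28 ∈ A ∪ B
28 is in A ∪ B → True

28 ∈ A ∪ B


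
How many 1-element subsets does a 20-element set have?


C(n,k) = n! / (k!(n-k)!)
C(20,1) = 20! / (1!19!)
= 20

C(20,1) = 20


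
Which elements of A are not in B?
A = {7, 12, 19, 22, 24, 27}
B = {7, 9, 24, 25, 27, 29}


A \ B = elements in A but not in B
A = {7, 12, 19, 22, 24, 27}
B = {7, 9, 24, 25, 27, 29}
Remove from A any elements in B
A \ B = {12, 19, 22}

A \ B = {12, 19, 22}


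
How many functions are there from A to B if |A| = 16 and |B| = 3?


Each of |A| = 16 inputs maps to any of |B| = 3 outputs.
# functions = |B|^|A| = 3^16
= 43046721

Number of functions = 43046721


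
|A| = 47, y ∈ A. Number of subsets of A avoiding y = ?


Subsets of A avoiding y are subsets of A \ {y}, which has 46 elements.
Count = 2^(n-1) = 2^46
= 70368744177664

Number of subsets avoiding y = 70368744177664


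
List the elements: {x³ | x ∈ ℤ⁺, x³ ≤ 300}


Checking each candidate:
Condition: positive perfect cubes ≤ 300
Result = {1, 8, 27, 64, 125, 216}

{1, 8, 27, 64, 125, 216}


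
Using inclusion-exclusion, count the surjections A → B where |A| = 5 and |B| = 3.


n = |A| = 5, k = |B| = 3. Surjections via inclusion-exclusion:
S(n,k) = Σ(-1)^i × C(k,i) × (k-i)^n, i=0 to k
i=0: (-1)^0×C(3,0)×3^5 = 243
i=1: (-1)^1×C(3,1)×2^5 = -96
i=2: (-1)^2×C(3,2)×1^5 = 3
i=3: (-1)^3×C(3,3)×0^5 = 0
Total = 150

Number of surjections = 150


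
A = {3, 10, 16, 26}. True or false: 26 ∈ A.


A = {3, 10, 16, 26}
Checking if 26 is in A
26 is in A → True

26 ∈ A


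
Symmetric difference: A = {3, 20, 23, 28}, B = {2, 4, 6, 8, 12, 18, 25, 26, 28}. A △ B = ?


A △ B = (A \ B) ∪ (B \ A) = elements in exactly one of A or B
A \ B = {3, 20, 23}
B \ A = {2, 4, 6, 8, 12, 18, 25, 26}
A △ B = {2, 3, 4, 6, 8, 12, 18, 20, 23, 25, 26}

A △ B = {2, 3, 4, 6, 8, 12, 18, 20, 23, 25, 26}


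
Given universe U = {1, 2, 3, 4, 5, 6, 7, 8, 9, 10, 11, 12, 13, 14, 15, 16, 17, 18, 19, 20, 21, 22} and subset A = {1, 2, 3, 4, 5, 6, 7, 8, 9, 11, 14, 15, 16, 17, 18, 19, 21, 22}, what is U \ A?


Aᶜ = U \ A = elements in U but not in A
U = {1, 2, 3, 4, 5, 6, 7, 8, 9, 10, 11, 12, 13, 14, 15, 16, 17, 18, 19, 20, 21, 22}
A = {1, 2, 3, 4, 5, 6, 7, 8, 9, 11, 14, 15, 16, 17, 18, 19, 21, 22}
Aᶜ = {10, 12, 13, 20}

Aᶜ = {10, 12, 13, 20}


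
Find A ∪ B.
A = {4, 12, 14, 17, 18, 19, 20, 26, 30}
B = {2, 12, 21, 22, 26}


A ∪ B = all elements in A or B (or both)
A = {4, 12, 14, 17, 18, 19, 20, 26, 30}
B = {2, 12, 21, 22, 26}
A ∪ B = {2, 4, 12, 14, 17, 18, 19, 20, 21, 22, 26, 30}

A ∪ B = {2, 4, 12, 14, 17, 18, 19, 20, 21, 22, 26, 30}


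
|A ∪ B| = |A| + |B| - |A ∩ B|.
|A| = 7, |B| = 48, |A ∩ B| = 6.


|A ∪ B| = |A| + |B| - |A ∩ B|
= 7 + 48 - 6
= 49

|A ∪ B| = 49


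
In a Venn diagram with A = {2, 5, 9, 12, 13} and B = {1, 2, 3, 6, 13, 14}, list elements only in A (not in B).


A = {2, 5, 9, 12, 13}
B = {1, 2, 3, 6, 13, 14}
Region: only in A (not in B)
Elements: {5, 9, 12}

Elements only in A (not in B): {5, 9, 12}


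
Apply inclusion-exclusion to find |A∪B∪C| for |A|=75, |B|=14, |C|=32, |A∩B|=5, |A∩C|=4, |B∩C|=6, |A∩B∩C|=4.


|A∪B∪C| = |A|+|B|+|C| - |A∩B|-|A∩C|-|B∩C| + |A∩B∩C|
= 75+14+32 - 5-4-6 + 4
= 121 - 15 + 4
= 110

|A ∪ B ∪ C| = 110


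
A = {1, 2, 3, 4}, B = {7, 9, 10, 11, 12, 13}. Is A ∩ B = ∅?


Disjoint means A ∩ B = ∅.
A ∩ B = ∅
A ∩ B = ∅, so A and B are disjoint.

Yes, A and B are disjoint


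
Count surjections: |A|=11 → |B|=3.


n = |A| = 11, k = |B| = 3. Surjections via inclusion-exclusion:
S(n,k) = Σ(-1)^i × C(k,i) × (k-i)^n, i=0 to k
i=0: (-1)^0×C(3,0)×3^11 = 177147
i=1: (-1)^1×C(3,1)×2^11 = -6144
i=2: (-1)^2×C(3,2)×1^11 = 3
i=3: (-1)^3×C(3,3)×0^11 = 0
Total = 171006

Number of surjections = 171006


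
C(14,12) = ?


C(n,k) = n! / (k!(n-k)!)
C(14,12) = 14! / (12!2!)
= 91

C(14,12) = 91


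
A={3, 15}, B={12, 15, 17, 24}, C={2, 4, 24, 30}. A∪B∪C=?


A ∪ B = {3, 12, 15, 17, 24}
(A ∪ B) ∪ C = {2, 3, 4, 12, 15, 17, 24, 30}

A ∪ B ∪ C = {2, 3, 4, 12, 15, 17, 24, 30}


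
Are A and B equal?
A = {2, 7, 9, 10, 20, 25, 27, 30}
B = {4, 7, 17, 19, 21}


Two sets are equal iff they have exactly the same elements.
A = {2, 7, 9, 10, 20, 25, 27, 30}
B = {4, 7, 17, 19, 21}
Differences: {2, 4, 9, 10, 17, 19, 20, 21, 25, 27, 30}
A ≠ B

No, A ≠ B


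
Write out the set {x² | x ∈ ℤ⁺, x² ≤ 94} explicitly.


Checking each candidate:
Condition: positive perfect squares ≤ 94
Result = {1, 4, 9, 16, 25, 36, 49, 64, 81}

{1, 4, 9, 16, 25, 36, 49, 64, 81}


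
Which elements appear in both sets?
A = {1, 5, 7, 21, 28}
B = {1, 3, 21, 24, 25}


A ∩ B = elements in both A and B
A = {1, 5, 7, 21, 28}
B = {1, 3, 21, 24, 25}
A ∩ B = {1, 21}

A ∩ B = {1, 21}


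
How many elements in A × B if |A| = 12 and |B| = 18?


|A × B| = |A| × |B|
= 12 × 18
= 216

|A × B| = 216


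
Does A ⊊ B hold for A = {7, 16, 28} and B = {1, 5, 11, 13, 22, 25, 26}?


A ⊂ B requires: A ⊆ B AND A ≠ B.
A ⊆ B? No
A ⊄ B, so A is not a proper subset.

No, A is not a proper subset of B


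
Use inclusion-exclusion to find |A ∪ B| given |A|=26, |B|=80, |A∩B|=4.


|A ∪ B| = |A| + |B| - |A ∩ B|
= 26 + 80 - 4
= 102

|A ∪ B| = 102


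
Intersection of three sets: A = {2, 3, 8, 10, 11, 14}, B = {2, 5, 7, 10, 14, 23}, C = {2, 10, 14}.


A ∩ B = {2, 10, 14}
(A ∩ B) ∩ C = {2, 10, 14}

A ∩ B ∩ C = {2, 10, 14}


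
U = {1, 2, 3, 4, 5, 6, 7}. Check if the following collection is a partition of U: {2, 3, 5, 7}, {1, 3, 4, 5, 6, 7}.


A partition requires: (1) non-empty parts, (2) pairwise disjoint, (3) union = U
Parts: {2, 3, 5, 7}, {1, 3, 4, 5, 6, 7}
Union of parts: {1, 2, 3, 4, 5, 6, 7}
U = {1, 2, 3, 4, 5, 6, 7}
All non-empty? True
Pairwise disjoint? False
Covers U? True

No, not a valid partition


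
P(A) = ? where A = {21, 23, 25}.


|A| = 3, so |P(A)| = 2^3 = 8
Enumerate subsets by cardinality (0 to 3):
∅, {21}, {23}, {25}, {21, 23}, {21, 25}, {23, 25}, {21, 23, 25}

P(A) has 8 subsets: ∅, {21}, {23}, {25}, {21, 23}, {21, 25}, {23, 25}, {21, 23, 25}


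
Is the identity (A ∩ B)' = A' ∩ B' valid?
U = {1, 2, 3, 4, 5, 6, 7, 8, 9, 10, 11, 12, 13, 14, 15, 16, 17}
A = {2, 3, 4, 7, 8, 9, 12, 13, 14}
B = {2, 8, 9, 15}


LHS: A ∩ B = {2, 8, 9}
(A ∩ B)' = U \ (A ∩ B) = {1, 3, 4, 5, 6, 7, 10, 11, 12, 13, 14, 15, 16, 17}
A' = {1, 5, 6, 10, 11, 15, 16, 17}, B' = {1, 3, 4, 5, 6, 7, 10, 11, 12, 13, 14, 16, 17}
Claimed RHS: A' ∩ B' = {1, 5, 6, 10, 11, 16, 17}
Identity is INVALID: LHS = {1, 3, 4, 5, 6, 7, 10, 11, 12, 13, 14, 15, 16, 17} but the RHS claimed here equals {1, 5, 6, 10, 11, 16, 17}. The correct form is (A ∩ B)' = A' ∪ B'.

Identity is invalid: (A ∩ B)' = {1, 3, 4, 5, 6, 7, 10, 11, 12, 13, 14, 15, 16, 17} but A' ∩ B' = {1, 5, 6, 10, 11, 16, 17}. The correct De Morgan law is (A ∩ B)' = A' ∪ B'.


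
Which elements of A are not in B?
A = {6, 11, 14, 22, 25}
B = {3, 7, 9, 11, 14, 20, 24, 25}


A \ B = elements in A but not in B
A = {6, 11, 14, 22, 25}
B = {3, 7, 9, 11, 14, 20, 24, 25}
Remove from A any elements in B
A \ B = {6, 22}

A \ B = {6, 22}


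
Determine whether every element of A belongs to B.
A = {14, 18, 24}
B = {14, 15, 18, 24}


A ⊆ B means every element of A is in B.
All elements of A are in B.
So A ⊆ B.

Yes, A ⊆ B


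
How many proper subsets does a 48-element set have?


Total subsets = 2^n = 2^48 = 281474976710656
Proper subsets exclude the set itself: 2^n - 1
= 281474976710656 - 1
= 281474976710655

Number of proper subsets = 281474976710655


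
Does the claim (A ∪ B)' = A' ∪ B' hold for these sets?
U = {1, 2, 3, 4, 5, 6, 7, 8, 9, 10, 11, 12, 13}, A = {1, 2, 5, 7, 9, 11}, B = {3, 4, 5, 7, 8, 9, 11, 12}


LHS: A ∪ B = {1, 2, 3, 4, 5, 7, 8, 9, 11, 12}
(A ∪ B)' = U \ (A ∪ B) = {6, 10, 13}
A' = {3, 4, 6, 8, 10, 12, 13}, B' = {1, 2, 6, 10, 13}
Claimed RHS: A' ∪ B' = {1, 2, 3, 4, 6, 8, 10, 12, 13}
Identity is INVALID: LHS = {6, 10, 13} but the RHS claimed here equals {1, 2, 3, 4, 6, 8, 10, 12, 13}. The correct form is (A ∪ B)' = A' ∩ B'.

Identity is invalid: (A ∪ B)' = {6, 10, 13} but A' ∪ B' = {1, 2, 3, 4, 6, 8, 10, 12, 13}. The correct De Morgan law is (A ∪ B)' = A' ∩ B'.


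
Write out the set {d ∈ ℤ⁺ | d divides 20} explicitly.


Checking each candidate:
Condition: positive divisors of 20
Result = {1, 2, 4, 5, 10, 20}

{1, 2, 4, 5, 10, 20}


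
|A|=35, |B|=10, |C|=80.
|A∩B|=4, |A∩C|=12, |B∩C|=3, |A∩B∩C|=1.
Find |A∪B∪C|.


|A∪B∪C| = |A|+|B|+|C| - |A∩B|-|A∩C|-|B∩C| + |A∩B∩C|
= 35+10+80 - 4-12-3 + 1
= 125 - 19 + 1
= 107

|A ∪ B ∪ C| = 107


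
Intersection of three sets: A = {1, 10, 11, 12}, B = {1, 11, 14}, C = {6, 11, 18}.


A ∩ B = {1, 11}
(A ∩ B) ∩ C = {11}

A ∩ B ∩ C = {11}


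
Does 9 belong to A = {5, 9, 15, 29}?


A = {5, 9, 15, 29}
Checking if 9 is in A
9 is in A → True

9 ∈ A


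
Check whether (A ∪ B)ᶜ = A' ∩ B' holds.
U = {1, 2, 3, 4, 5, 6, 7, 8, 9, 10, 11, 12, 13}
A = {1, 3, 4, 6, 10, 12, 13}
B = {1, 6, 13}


LHS: A ∪ B = {1, 3, 4, 6, 10, 12, 13}
(A ∪ B)' = U \ (A ∪ B) = {2, 5, 7, 8, 9, 11}
A' = {2, 5, 7, 8, 9, 11}, B' = {2, 3, 4, 5, 7, 8, 9, 10, 11, 12}
Claimed RHS: A' ∩ B' = {2, 5, 7, 8, 9, 11}
Identity is VALID: LHS = RHS = {2, 5, 7, 8, 9, 11} ✓

Identity is valid. (A ∪ B)' = A' ∩ B' = {2, 5, 7, 8, 9, 11}


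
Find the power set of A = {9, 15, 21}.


|A| = 3, so |P(A)| = 2^3 = 8
Enumerate subsets by cardinality (0 to 3):
∅, {9}, {15}, {21}, {9, 15}, {9, 21}, {15, 21}, {9, 15, 21}

P(A) has 8 subsets: ∅, {9}, {15}, {21}, {9, 15}, {9, 21}, {15, 21}, {9, 15, 21}


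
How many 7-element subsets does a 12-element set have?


C(n,k) = n! / (k!(n-k)!)
C(12,7) = 12! / (7!5!)
= 792

C(12,7) = 792


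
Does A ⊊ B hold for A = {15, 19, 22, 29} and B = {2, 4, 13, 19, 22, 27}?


A ⊂ B requires: A ⊆ B AND A ≠ B.
A ⊆ B? No
A ⊄ B, so A is not a proper subset.

No, A is not a proper subset of B


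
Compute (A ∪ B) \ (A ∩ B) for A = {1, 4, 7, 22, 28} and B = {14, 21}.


A △ B = (A \ B) ∪ (B \ A) = elements in exactly one of A or B
A \ B = {1, 4, 7, 22, 28}
B \ A = {14, 21}
A △ B = {1, 4, 7, 14, 21, 22, 28}

A △ B = {1, 4, 7, 14, 21, 22, 28}


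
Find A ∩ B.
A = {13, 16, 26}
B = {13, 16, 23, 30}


A ∩ B = elements in both A and B
A = {13, 16, 26}
B = {13, 16, 23, 30}
A ∩ B = {13, 16}

A ∩ B = {13, 16}


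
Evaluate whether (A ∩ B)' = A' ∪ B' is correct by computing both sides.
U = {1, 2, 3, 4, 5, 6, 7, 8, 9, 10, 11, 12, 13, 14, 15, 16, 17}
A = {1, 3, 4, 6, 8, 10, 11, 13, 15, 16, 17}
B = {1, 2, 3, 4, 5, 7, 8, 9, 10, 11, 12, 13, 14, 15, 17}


LHS: A ∩ B = {1, 3, 4, 8, 10, 11, 13, 15, 17}
(A ∩ B)' = U \ (A ∩ B) = {2, 5, 6, 7, 9, 12, 14, 16}
A' = {2, 5, 7, 9, 12, 14}, B' = {6, 16}
Claimed RHS: A' ∪ B' = {2, 5, 6, 7, 9, 12, 14, 16}
Identity is VALID: LHS = RHS = {2, 5, 6, 7, 9, 12, 14, 16} ✓

Identity is valid. (A ∩ B)' = A' ∪ B' = {2, 5, 6, 7, 9, 12, 14, 16}


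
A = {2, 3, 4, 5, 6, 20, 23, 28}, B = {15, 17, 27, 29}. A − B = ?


A \ B = elements in A but not in B
A = {2, 3, 4, 5, 6, 20, 23, 28}
B = {15, 17, 27, 29}
Remove from A any elements in B
A \ B = {2, 3, 4, 5, 6, 20, 23, 28}

A \ B = {2, 3, 4, 5, 6, 20, 23, 28}
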